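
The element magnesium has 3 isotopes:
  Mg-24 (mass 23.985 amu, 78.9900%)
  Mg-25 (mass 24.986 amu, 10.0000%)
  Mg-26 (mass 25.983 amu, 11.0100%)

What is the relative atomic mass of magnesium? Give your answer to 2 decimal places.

Weight each isotope mass by its fractional abundance: 0.789900 × 23.985 + 0.100000 × 24.986 + 0.110100 × 25.983
= 18.9458 + 2.4986 + 2.8607 = 24.3051 amu

24.31 amu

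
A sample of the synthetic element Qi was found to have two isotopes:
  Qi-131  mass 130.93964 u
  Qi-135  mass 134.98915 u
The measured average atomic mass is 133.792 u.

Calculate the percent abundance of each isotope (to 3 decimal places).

Qi-131: 29.563%, Qi-135: 70.437%

With x = fraction of Qi-131 (so Qi-135 is 1 − x):
130.93964·x + 134.98915·(1 − x) = 133.792
(130.93964 − 134.98915)·x = 133.792 − 134.98915
x = -1.19715 / -4.04951 = 0.29563 → 29.563% Qi-131, 70.437% Qi-135.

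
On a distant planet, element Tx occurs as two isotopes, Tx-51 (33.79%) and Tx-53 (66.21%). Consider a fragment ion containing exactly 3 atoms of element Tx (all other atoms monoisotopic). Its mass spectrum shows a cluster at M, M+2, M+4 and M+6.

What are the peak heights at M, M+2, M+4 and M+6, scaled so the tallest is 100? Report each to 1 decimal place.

Expanding (0.3379 + 0.6621)^3:
P(M) = 0.3379^3 = 0.038580
P(M+2) = 3 × 0.3379^2 × 0.6621^1 = 0.226789
P(M+4) = 3 × 0.3379^1 × 0.6621^2 = 0.444382
P(M+6) = 0.6621^3 = 0.290249
The M+4 peak is largest (0.444382); scaling to 100 gives 8.7 : 51.0 : 100.0 : 65.3.

8.7 : 51.0 : 100.0 : 65.3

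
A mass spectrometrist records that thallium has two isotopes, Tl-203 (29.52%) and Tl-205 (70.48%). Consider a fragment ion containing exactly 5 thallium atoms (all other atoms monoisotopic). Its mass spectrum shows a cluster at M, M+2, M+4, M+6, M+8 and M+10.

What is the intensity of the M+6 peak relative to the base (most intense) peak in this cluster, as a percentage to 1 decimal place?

(0.2952 + 0.7048)^5 gives M 0.0022, M+2 0.0268, M+4 0.1278, M+6 0.3051, M+8 0.3642, M+10 0.1739; the largest is M+8.
P(M+8) = C(5,4) × 0.2952^1 × 0.7048^4 = 5 × 0.2952 × 0.24675365 = 0.364208 (base)
P(M+6) = C(5,3) × 0.2952^2 × 0.7048^3 = 10 × 0.08714304 × 0.35010449 = 0.305092
Relative intensity = 0.305092 / 0.364208 × 100 = 83.8

83.8%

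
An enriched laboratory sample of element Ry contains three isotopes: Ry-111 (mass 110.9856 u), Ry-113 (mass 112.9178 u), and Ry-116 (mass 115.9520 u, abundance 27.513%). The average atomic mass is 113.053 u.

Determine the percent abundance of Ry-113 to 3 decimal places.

36.280%

Let x and y be the fractions of Ry-111 and Ry-113. Then x + y = 1 − 0.27513 = 0.72487 and 110.9856x + 112.9178y = 113.053 − 0.27513×115.9520 = 81.15112624.
Substituting: 110.9856x + 112.9178(0.72487 − x) = 81.15112624
(110.9856 − 112.9178)x = -0.699599446  ⇒  x = 0.36207, y = 0.36280
Ry-111: 36.207%, Ry-113: 36.280%.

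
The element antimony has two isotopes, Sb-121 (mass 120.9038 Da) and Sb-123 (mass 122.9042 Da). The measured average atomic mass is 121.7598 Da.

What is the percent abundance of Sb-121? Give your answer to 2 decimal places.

Let x be the fractional abundance of Sb-121; then Sb-123 has abundance 1 − x.
120.9038·x + 122.9042·(1 − x) = 121.7598
(120.9038 − 122.9042)·x = 121.7598 − 122.9042
x = -1.1444 / -2.0004 = 0.57209 → 57.21% Sb-121, 42.79% Sb-123.

57.21%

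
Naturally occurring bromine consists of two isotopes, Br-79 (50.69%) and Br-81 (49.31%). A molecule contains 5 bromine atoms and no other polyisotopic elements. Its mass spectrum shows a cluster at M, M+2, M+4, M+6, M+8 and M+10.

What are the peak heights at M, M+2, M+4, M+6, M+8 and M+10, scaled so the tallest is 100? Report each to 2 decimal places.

10.57 : 51.40 : 100.00 : 97.28 : 47.31 : 9.21

Expanding (0.5069 + 0.4931)^5:
P(M) = 0.5069^5 = 0.033467
P(M+2) = 5 × 0.5069^4 × 0.4931^1 = 0.162777
P(M+4) = 10 × 0.5069^3 × 0.4931^2 = 0.316692
P(M+6) = 10 × 0.5069^2 × 0.4931^3 = 0.308070
P(M+8) = 5 × 0.5069^1 × 0.4931^4 = 0.149842
P(M+10) = 0.4931^5 = 0.029152
The M+4 peak is largest (0.316692); scaling to 100 gives 10.57 : 51.40 : 100.00 : 97.28 : 47.31 : 9.21.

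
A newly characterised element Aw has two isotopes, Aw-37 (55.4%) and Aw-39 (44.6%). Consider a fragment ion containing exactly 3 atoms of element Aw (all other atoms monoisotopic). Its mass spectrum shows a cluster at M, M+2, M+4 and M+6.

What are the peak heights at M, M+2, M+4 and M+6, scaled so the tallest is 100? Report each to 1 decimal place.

Expanding (0.554 + 0.446)^3:
P(M) = 0.554^3 = 0.170031
P(M+2) = 3 × 0.554^2 × 0.446^1 = 0.410654
P(M+4) = 3 × 0.554^1 × 0.446^2 = 0.330598
P(M+6) = 0.446^3 = 0.088717
The M+2 peak is largest (0.410654); scaling to 100 gives 41.4 : 100.0 : 80.5 : 21.6.

41.4 : 100.0 : 80.5 : 21.6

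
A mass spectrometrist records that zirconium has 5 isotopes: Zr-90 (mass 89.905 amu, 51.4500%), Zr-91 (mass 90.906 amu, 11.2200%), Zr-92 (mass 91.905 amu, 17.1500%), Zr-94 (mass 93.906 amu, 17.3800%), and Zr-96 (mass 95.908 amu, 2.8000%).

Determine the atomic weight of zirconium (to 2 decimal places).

Ar = Σ fᵢ·mᵢ = 0.514500 × 89.905 + 0.112200 × 90.906 + 0.171500 × 91.905 + 0.173800 × 93.906 + 0.028000 × 95.908
= 46.2561 + 10.1997 + 15.7617 + 16.3209 + 2.6854 = 91.2238 amu

91.22 amu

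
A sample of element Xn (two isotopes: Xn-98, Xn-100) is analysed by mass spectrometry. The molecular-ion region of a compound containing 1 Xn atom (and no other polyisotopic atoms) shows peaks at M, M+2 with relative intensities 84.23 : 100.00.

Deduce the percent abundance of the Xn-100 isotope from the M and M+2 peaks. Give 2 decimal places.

Let p = fractional abundance of Xn-98. I(M+2)/I(M) = [C(1,1)·p^0·(1−p)] / p^1 = 1·(1−p)/p = 100.00/84.23 = 1.1872
(1−p)/p = 1.1872/1 = 1.1872  ⇒  p = 1/(1 + 1.1872) = 0.4572
Xn-98: 45.72%, Xn-100: 54.28%.

54.28%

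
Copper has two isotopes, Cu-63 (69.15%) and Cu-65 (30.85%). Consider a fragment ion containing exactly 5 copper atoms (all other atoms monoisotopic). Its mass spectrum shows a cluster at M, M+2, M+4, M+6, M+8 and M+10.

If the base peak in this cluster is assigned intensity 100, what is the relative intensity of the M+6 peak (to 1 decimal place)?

Term probabilities: M 0.1581, M+2 0.3527, M+4 0.3147, M+6 0.1404, M+8 0.0313, M+10 0.0028. Base peak = M+2.
P(M+2) = C(5,1) × 0.6915^4 × 0.3085^1 = 5 × 0.2286487 × 0.3085 = 0.352691 (base)
P(M+6) = C(5,3) × 0.6915^2 × 0.3085^3 = 10 × 0.47817225 × 0.02936064 = 0.140394
Relative intensity = 0.140394 / 0.352691 × 100 = 39.8

39.8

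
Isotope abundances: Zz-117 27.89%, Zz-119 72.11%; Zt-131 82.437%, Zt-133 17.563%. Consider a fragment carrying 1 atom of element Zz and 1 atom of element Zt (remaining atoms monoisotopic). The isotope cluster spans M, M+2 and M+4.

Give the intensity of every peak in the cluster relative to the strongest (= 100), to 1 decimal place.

35.7 : 100.0 : 19.7

Element Zz pattern (n=1): 0.2789 : 0.7211
Element Zt pattern (n=1): 0.82437 : 0.17563
Convolve the two distributions (both contribute in 2-u steps):
  M: 0.2789×0.82437 = 0.229917
  M+2: 0.2789×0.17563 + 0.7211×0.82437 = 0.643436
  M+4: 0.7211×0.17563 = 0.126647
Scale to base peak (0.643436) = 100: 35.7 : 100.0 : 19.7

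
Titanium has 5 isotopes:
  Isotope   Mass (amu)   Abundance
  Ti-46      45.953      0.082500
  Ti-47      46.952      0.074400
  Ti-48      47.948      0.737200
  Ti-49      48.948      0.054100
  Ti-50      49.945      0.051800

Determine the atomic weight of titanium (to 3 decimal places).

Average mass = Σ (abundance × isotope mass) = 0.082500 × 45.953 + 0.074400 × 46.952 + 0.737200 × 47.948 + 0.054100 × 48.948 + 0.051800 × 49.945
= 3.7911 + 3.4932 + 35.3473 + 2.6481 + 2.5872 = 47.8669 amu

47.867 amu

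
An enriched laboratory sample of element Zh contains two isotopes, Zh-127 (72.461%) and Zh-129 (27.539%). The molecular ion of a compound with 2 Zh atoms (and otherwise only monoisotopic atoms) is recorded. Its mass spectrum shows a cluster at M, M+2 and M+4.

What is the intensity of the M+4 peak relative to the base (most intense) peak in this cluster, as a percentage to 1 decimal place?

14.4%

Binomial terms of (0.72461 + 0.27539)^2: M 0.5251, M+2 0.3991, M+4 0.0758 → M is the base peak.
P(M) = C(2,0) × 0.72461^2 × 0.27539^0 = 1 × 0.52505965 × 1.0000 = 0.525060 (base)
P(M+4) = C(2,2) × 0.72461^0 × 0.27539^2 = 1 × 1.0000 × 0.07583965 = 0.075840
Relative intensity = 0.075840 / 0.525060 × 100 = 14.4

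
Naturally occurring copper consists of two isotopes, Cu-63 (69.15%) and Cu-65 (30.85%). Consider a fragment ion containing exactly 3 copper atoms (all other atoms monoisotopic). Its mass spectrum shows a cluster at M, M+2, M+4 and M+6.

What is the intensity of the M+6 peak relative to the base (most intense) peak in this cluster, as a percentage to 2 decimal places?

6.63%

Term probabilities: M 0.3307, M+2 0.4425, M+4 0.1974, M+6 0.0294. Base peak = M+2.
P(M+2) = C(3,1) × 0.6915^2 × 0.3085^1 = 3 × 0.47817225 × 0.3085 = 0.442548 (base)
P(M+6) = C(3,3) × 0.6915^0 × 0.3085^3 = 1 × 1.0000 × 0.02936064 = 0.029361
Relative intensity = 0.029361 / 0.442548 × 100 = 6.63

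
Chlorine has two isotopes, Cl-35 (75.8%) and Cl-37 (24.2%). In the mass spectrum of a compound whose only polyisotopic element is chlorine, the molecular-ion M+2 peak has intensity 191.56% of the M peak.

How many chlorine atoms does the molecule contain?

6

With n Cl atoms, P(M+2)/P(M) = C(n,1)·p^(n−1)q / p^n = n·q/p = n · 0.242/0.758.
n = 1.9156 × 0.758/0.242 = 6.00 ≈ 6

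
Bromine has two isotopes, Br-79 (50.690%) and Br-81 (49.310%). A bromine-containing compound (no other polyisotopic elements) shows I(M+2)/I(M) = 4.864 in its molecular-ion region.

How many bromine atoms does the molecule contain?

5

For n independent Br atoms, I(M+2)/I(M) = n · (abundance Br-81) / (abundance Br-79) = n · 0.49310/0.50690.
n = 4.864 × 0.50690/0.49310 = 5.00 ≈ 5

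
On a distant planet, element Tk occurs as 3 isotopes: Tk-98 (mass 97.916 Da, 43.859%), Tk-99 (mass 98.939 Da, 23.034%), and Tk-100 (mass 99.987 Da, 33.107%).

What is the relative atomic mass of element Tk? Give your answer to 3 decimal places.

Ar = Σ fᵢ·mᵢ = 0.43859 × 97.916 + 0.23034 × 98.939 + 0.33107 × 99.987
= 42.9450 + 22.7896 + 33.1027 = 98.8373 Da

98.837 Da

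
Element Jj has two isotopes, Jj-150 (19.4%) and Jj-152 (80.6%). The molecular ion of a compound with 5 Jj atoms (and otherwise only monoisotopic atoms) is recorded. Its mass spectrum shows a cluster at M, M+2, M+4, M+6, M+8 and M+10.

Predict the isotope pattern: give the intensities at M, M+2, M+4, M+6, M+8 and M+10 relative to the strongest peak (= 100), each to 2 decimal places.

Each Jj atom is independently Jj-150 (p = 0.194) or Jj-152 (q = 0.806); the cluster is the binomial expansion (p + q)^5.
P(M) = 0.194^5 = 0.000275
P(M+2) = 5 × 0.194^4 × 0.806^1 = 0.005708
P(M+4) = 10 × 0.194^3 × 0.806^2 = 0.047432
P(M+6) = 10 × 0.194^2 × 0.806^3 = 0.197065
P(M+8) = 5 × 0.194^1 × 0.806^4 = 0.409366
P(M+10) = 0.806^5 = 0.340154
The M+8 peak is largest (0.409366); scaling to 100 gives 0.07 : 1.39 : 11.59 : 48.14 : 100.00 : 83.09.

0.07 : 1.39 : 11.59 : 48.14 : 100.00 : 83.09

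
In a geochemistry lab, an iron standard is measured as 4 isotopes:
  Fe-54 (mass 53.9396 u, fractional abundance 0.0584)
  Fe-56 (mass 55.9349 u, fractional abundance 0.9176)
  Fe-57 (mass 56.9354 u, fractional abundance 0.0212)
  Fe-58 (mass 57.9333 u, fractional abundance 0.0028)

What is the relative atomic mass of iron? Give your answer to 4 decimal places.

Average mass = Σ (abundance × isotope mass) = 0.0584 × 53.9396 + 0.9176 × 55.9349 + 0.0212 × 56.9354 + 0.0028 × 57.9333
= 3.15007 + 51.32586 + 1.20703 + 0.16221 = 55.84517 u

55.8452 u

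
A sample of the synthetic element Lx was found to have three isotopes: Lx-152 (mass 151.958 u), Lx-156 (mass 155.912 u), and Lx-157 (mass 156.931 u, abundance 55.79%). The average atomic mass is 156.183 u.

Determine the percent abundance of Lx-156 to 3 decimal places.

The remaining 44.21% is split between Lx-152 (fraction x) and Lx-156 (fraction 0.4421 − x).
Substituting: 151.958x + 155.912(0.4421 − x) = 68.6311951
(151.958 − 155.912)x = -0.2975001  ⇒  x = 0.07524, y = 0.36686
Lx-152: 7.524%, Lx-156: 36.686%.

36.686%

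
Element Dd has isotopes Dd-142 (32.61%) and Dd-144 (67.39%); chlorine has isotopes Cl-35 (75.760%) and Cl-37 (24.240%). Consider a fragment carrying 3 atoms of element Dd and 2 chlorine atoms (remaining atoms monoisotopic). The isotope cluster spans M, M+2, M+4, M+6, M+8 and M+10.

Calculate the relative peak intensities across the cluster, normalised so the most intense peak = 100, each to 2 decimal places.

Element Dd pattern (n=3): 0.03467787 : 0.21499002 : 0.44428635 : 0.30604576
Chlorine pattern (n=2): 0.57395776 : 0.36728448 : 0.05875776
Convolve the two distributions (both contribute in 2-u steps):
  M: 0.03467787×0.57395776 = 0.019904
  M+2: 0.03467787×0.36728448 + 0.21499002×0.57395776 = 0.136132
  M+4: 0.03467787×0.05875776 + 0.21499002×0.36728448 + 0.44428635×0.57395776 = 0.336002
  M+6: 0.21499002×0.05875776 + 0.44428635×0.36728448 + 0.30604576×0.57395776 = 0.351469
  M+8: 0.44428635×0.05875776 + 0.30604576×0.36728448 = 0.138511
  M+10: 0.30604576×0.05875776 = 0.017983
Scale to base peak (0.351469) = 100: 5.66 : 38.73 : 95.60 : 100.00 : 39.41 : 5.12

5.66 : 38.73 : 95.60 : 100.00 : 39.41 : 5.12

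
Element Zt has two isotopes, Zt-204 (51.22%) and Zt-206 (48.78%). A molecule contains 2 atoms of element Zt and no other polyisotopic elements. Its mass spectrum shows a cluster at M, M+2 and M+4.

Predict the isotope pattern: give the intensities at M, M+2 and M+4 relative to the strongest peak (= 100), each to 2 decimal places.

52.50 : 100.00 : 47.62

Expanding (0.5122 + 0.4878)^2:
P(M) = 0.5122^2 = 0.262349
P(M+2) = 2 × 0.5122^1 × 0.4878^1 = 0.499702
P(M+4) = 0.4878^2 = 0.237949
The M+2 peak is largest (0.499702); scaling to 100 gives 52.50 : 100.00 : 47.62.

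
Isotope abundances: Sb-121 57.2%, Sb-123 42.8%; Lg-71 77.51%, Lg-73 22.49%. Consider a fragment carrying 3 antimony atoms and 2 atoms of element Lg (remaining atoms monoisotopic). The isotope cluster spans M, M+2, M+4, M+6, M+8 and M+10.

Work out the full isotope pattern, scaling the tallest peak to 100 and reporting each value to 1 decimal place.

Antimony pattern (n=3): 0.18714925 : 0.42010426 : 0.31434374 : 0.07840275
Element Lg pattern (n=2): 0.60078001 : 0.34863998 : 0.05058001
Convolve the two distributions (both contribute in 2-u steps):
  M: 0.18714925×0.60078001 = 0.112436
  M+2: 0.18714925×0.34863998 + 0.42010426×0.60078001 = 0.317638
  M+4: 0.18714925×0.05058001 + 0.42010426×0.34863998 + 0.31434374×0.60078001 = 0.344783
  M+6: 0.42010426×0.05058001 + 0.31434374×0.34863998 + 0.07840275×0.60078001 = 0.177944
  M+8: 0.31434374×0.05058001 + 0.07840275×0.34863998 = 0.043234
  M+10: 0.07840275×0.05058001 = 0.003966
Scale to base peak (0.344783) = 100: 32.6 : 92.1 : 100.0 : 51.6 : 12.5 : 1.2

32.6 : 92.1 : 100.0 : 51.6 : 12.5 : 1.2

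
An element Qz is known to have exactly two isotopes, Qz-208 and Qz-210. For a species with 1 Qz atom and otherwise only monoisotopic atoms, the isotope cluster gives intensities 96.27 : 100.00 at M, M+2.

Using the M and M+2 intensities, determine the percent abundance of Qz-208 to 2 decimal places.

Write p for the Qz-208 fraction. I(M+2)/I(M) = [C(1,1)·p^0·(1−p)] / p^1 = 1·(1−p)/p = 100.00/96.27 = 1.0387
(1−p)/p = 1.0387/1 = 1.0387  ⇒  p = 1/(1 + 1.0387) = 0.4905
Qz-208: 49.05%, Qz-210: 50.95%.

49.05%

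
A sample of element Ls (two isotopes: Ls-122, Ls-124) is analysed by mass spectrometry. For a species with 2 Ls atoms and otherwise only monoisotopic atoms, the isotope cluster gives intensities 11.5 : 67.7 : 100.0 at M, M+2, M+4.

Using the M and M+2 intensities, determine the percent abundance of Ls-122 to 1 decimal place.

Write p for the Ls-122 fraction. I(M+2)/I(M) = [C(2,1)·p^1·(1−p)] / p^2 = 2·(1−p)/p = 67.7/11.5 = 5.8870
(1−p)/p = 5.8870/2 = 2.9435  ⇒  p = 1/(1 + 2.9435) = 0.2536
Ls-122: 25.4%, Ls-124: 74.6%.

25.4%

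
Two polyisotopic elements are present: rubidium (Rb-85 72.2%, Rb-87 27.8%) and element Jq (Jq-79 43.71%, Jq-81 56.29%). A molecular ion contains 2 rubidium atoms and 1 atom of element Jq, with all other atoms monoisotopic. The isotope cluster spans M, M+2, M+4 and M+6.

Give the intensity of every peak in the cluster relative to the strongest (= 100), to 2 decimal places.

48.59 : 100.00 : 55.40 : 9.28

Rubidium pattern (n=2): 0.521284 : 0.401432 : 0.077284
Element Jq pattern (n=1): 0.4371 : 0.5629
Convolve the two distributions (both contribute in 2-u steps):
  M: 0.521284×0.4371 = 0.227853
  M+2: 0.521284×0.5629 + 0.401432×0.4371 = 0.468897
  M+4: 0.401432×0.5629 + 0.077284×0.4371 = 0.259747
  M+6: 0.077284×0.5629 = 0.043503
Scale to base peak (0.468897) = 100: 48.59 : 100.00 : 55.40 : 9.28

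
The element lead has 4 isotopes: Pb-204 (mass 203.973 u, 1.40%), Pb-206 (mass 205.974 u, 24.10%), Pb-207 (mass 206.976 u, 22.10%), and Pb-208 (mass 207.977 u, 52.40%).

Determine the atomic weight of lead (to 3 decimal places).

Weight each isotope mass by its fractional abundance: 0.0140 × 203.973 + 0.2410 × 205.974 + 0.2210 × 206.976 + 0.5240 × 207.977
= 2.8556 + 49.6397 + 45.7417 + 108.9799 = 207.2169 u

207.217 u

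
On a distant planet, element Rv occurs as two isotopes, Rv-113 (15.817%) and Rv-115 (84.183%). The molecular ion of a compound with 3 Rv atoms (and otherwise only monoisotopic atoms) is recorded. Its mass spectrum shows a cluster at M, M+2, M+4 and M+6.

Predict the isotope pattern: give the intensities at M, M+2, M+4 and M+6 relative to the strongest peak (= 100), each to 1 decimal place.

0.7 : 10.6 : 56.4 : 100.0

Expanding (0.15817 + 0.84183)^3:
P(M) = 0.15817^3 = 0.003957
P(M+2) = 3 × 0.15817^2 × 0.84183^1 = 0.063182
P(M+4) = 3 × 0.15817^1 × 0.84183^2 = 0.336275
P(M+6) = 0.84183^3 = 0.596586
The M+6 peak is largest (0.596586); scaling to 100 gives 0.7 : 10.6 : 56.4 : 100.0.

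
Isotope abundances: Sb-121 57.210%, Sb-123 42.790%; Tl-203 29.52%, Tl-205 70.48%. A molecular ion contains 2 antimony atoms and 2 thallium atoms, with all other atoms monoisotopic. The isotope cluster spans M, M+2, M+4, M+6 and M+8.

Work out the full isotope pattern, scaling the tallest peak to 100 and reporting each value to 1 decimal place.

Antimony pattern (n=2): 0.32729841 : 0.48960318 : 0.18309841
Thallium pattern (n=2): 0.08714304 : 0.41611392 : 0.49674304
Convolve the two distributions (both contribute in 2-u steps):
  M: 0.32729841×0.08714304 = 0.028522
  M+2: 0.32729841×0.41611392 + 0.48960318×0.08714304 = 0.178859
  M+4: 0.32729841×0.49674304 + 0.48960318×0.41611392 + 0.18309841×0.08714304 = 0.382270
  M+6: 0.48960318×0.49674304 + 0.18309841×0.41611392 = 0.319397
  M+8: 0.18309841×0.49674304 = 0.090953
Scale to base peak (0.382270) = 100: 7.5 : 46.8 : 100.0 : 83.6 : 23.8

7.5 : 46.8 : 100.0 : 83.6 : 23.8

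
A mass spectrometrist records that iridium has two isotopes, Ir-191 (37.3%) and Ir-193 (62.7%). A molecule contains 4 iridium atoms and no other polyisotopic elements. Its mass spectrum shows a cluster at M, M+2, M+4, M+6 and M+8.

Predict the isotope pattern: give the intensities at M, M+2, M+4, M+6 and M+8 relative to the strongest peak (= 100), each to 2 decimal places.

5.26 : 35.39 : 89.23 : 100.00 : 42.02

Expanding (0.373 + 0.627)^4:
P(M) = 0.373^4 = 0.019357
P(M+2) = 4 × 0.373^3 × 0.627^1 = 0.130153
P(M+4) = 6 × 0.373^2 × 0.627^2 = 0.328174
P(M+6) = 4 × 0.373^1 × 0.627^3 = 0.367766
P(M+8) = 0.627^4 = 0.154550
The M+6 peak is largest (0.367766); scaling to 100 gives 5.26 : 35.39 : 89.23 : 100.00 : 42.02.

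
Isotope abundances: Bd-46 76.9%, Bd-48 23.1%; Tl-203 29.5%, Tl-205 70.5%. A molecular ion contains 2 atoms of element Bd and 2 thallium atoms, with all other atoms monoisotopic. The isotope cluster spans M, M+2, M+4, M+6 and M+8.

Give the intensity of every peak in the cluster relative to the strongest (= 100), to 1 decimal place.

Element Bd pattern (n=2): 0.591361 : 0.355278 : 0.053361
Thallium pattern (n=2): 0.087025 : 0.41595 : 0.497025
Convolve the two distributions (both contribute in 2-u steps):
  M: 0.591361×0.087025 = 0.051463
  M+2: 0.591361×0.41595 + 0.355278×0.087025 = 0.276895
  M+4: 0.591361×0.497025 + 0.355278×0.41595 + 0.053361×0.087025 = 0.446343
  M+6: 0.355278×0.497025 + 0.053361×0.41595 = 0.198778
  M+8: 0.053361×0.497025 = 0.026522
Scale to base peak (0.446343) = 100: 11.5 : 62.0 : 100.0 : 44.5 : 5.9

11.5 : 62.0 : 100.0 : 44.5 : 5.9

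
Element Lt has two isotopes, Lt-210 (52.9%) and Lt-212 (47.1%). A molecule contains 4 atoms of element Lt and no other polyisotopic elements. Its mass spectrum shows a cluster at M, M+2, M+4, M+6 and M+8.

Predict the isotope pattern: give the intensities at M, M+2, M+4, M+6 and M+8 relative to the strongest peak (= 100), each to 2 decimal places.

Each Lt atom is independently Lt-210 (p = 0.529) or Lt-212 (q = 0.471); the cluster is the binomial expansion (p + q)^4.
P(M) = 0.529^4 = 0.078311
P(M+2) = 4 × 0.529^3 × 0.471^1 = 0.278900
P(M+4) = 6 × 0.529^2 × 0.471^2 = 0.372481
P(M+6) = 4 × 0.529^1 × 0.471^3 = 0.221095
P(M+8) = 0.471^4 = 0.049213
The M+4 peak is largest (0.372481); scaling to 100 gives 21.02 : 74.88 : 100.00 : 59.36 : 13.21.

21.02 : 74.88 : 100.00 : 59.36 : 13.21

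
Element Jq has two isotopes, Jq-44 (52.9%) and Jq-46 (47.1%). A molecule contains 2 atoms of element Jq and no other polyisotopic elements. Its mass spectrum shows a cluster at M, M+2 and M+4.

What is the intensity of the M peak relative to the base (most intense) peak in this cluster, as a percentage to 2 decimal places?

56.16%

Binomial terms of (0.529 + 0.471)^2: M 0.2798, M+2 0.4983, M+4 0.2218 → M+2 is the base peak.
P(M+2) = C(2,1) × 0.529^1 × 0.471^1 = 2 × 0.5290 × 0.4710 = 0.498318 (base)
P(M) = C(2,0) × 0.529^2 × 0.471^0 = 1 × 0.279841 × 1.0000 = 0.279841
Relative intensity = 0.279841 / 0.498318 × 100 = 56.16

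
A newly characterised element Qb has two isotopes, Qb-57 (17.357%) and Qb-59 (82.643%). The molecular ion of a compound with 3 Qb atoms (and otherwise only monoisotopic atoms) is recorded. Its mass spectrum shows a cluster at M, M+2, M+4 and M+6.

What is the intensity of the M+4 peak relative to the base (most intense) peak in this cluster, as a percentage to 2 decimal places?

(0.17357 + 0.82643)^3 gives M 0.0052, M+2 0.0747, M+4 0.3556, M+6 0.5644; the largest is M+6.
P(M+6) = C(3,3) × 0.17357^0 × 0.82643^3 = 1 × 1.0000 × 0.56444057 = 0.564441 (base)
P(M+4) = C(3,2) × 0.17357^1 × 0.82643^2 = 3 × 0.17357 × 0.68298654 = 0.355638
Relative intensity = 0.355638 / 0.564441 × 100 = 63.01

63.01%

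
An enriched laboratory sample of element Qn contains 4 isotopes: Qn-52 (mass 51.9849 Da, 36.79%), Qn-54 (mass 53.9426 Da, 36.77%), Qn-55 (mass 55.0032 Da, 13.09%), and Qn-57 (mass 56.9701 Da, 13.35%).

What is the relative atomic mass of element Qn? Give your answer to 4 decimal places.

53.7654 Da

Weight each isotope mass by its fractional abundance: 0.3679 × 51.9849 + 0.3677 × 53.9426 + 0.1309 × 55.0032 + 0.1335 × 56.9701
= 19.12524 + 19.83469 + 7.19992 + 7.60551 = 53.76536 Da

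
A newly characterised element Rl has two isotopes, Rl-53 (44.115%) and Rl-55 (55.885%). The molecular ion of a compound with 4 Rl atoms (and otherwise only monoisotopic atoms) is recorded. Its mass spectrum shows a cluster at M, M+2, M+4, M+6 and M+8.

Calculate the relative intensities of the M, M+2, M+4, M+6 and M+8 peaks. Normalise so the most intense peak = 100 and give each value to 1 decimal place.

Expanding (0.44115 + 0.55885)^4:
P(M) = 0.44115^4 = 0.037874
P(M+2) = 4 × 0.44115^3 × 0.55885^1 = 0.191917
P(M+4) = 6 × 0.44115^2 × 0.55885^2 = 0.364682
P(M+6) = 4 × 0.44115^1 × 0.55885^3 = 0.307987
P(M+8) = 0.55885^4 = 0.097540
The M+4 peak is largest (0.364682); scaling to 100 gives 10.4 : 52.6 : 100.0 : 84.5 : 26.7.

10.4 : 52.6 : 100.0 : 84.5 : 26.7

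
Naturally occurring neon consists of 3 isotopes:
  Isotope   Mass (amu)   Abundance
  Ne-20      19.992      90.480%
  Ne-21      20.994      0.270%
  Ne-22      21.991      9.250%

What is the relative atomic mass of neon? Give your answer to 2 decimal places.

The abundance-weighted mean is 0.90480 × 19.992 + 0.00270 × 20.994 + 0.09250 × 21.991
= 18.0888 + 0.0567 + 2.0342 = 20.1797 amu

20.18 amu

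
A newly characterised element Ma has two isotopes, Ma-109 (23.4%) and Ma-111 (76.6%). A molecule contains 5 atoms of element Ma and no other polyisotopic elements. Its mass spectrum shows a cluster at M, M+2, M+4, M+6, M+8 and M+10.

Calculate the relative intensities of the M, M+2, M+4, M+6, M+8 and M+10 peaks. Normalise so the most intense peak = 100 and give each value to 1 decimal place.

The 5 Ma atoms are independent, so intensities follow the terms of (0.234 + 0.766)^5.
P(M) = 0.234^5 = 0.000702
P(M+2) = 5 × 0.234^4 × 0.766^1 = 0.011483
P(M+4) = 10 × 0.234^3 × 0.766^2 = 0.075180
P(M+6) = 10 × 0.234^2 × 0.766^3 = 0.246104
P(M+8) = 5 × 0.234^1 × 0.766^4 = 0.402811
P(M+10) = 0.766^5 = 0.263720
The M+8 peak is largest (0.402811); scaling to 100 gives 0.2 : 2.9 : 18.7 : 61.1 : 100.0 : 65.5.

0.2 : 2.9 : 18.7 : 61.1 : 100.0 : 65.5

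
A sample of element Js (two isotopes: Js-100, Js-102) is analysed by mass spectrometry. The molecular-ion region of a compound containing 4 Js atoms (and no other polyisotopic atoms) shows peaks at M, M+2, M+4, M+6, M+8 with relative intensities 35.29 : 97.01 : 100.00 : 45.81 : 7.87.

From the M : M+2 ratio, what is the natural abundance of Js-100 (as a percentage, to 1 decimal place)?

Let p = fractional abundance of Js-100. I(M+2)/I(M) = [C(4,1)·p^3·(1−p)] / p^4 = 4·(1−p)/p = 97.01/35.29 = 2.7489
(1−p)/p = 2.7489/4 = 0.6872  ⇒  p = 1/(1 + 0.6872) = 0.5927
Js-100: 59.3%, Js-102: 40.7%.

59.3%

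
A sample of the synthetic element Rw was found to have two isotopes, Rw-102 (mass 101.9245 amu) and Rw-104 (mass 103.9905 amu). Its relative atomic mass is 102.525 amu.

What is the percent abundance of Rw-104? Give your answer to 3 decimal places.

Let x be the fractional abundance of Rw-102; then Rw-104 has abundance 1 − x.
101.9245·x + 103.9905·(1 − x) = 102.525
(101.9245 − 103.9905)·x = 102.525 − 103.9905
x = -1.4655 / -2.0660 = 0.70934 → 70.934% Rw-102, 29.066% Rw-104.

29.066%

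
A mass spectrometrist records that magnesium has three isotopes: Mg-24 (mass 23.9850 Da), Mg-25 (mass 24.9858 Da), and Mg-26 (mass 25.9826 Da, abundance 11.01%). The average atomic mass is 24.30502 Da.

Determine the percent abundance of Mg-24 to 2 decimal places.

Let x and y be the fractions of Mg-24 and Mg-25. Then x + y = 1 − 0.1101 = 0.8899 and 23.9850x + 24.9858y = 24.30502 − 0.1101×25.9826 = 21.44433574.
Substituting: 23.9850x + 24.9858(0.8899 − x) = 21.44433574
(23.9850 − 24.9858)x = -0.79052768  ⇒  x = 0.78990, y = 0.10000
Mg-24: 78.99%, Mg-25: 10.00%.

78.99%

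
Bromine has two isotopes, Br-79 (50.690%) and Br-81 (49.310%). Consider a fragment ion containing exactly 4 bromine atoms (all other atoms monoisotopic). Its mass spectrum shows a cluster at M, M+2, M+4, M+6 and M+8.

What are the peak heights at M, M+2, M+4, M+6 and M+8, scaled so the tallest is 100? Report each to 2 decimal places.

Each Br atom is independently Br-79 (p = 0.50690) or Br-81 (q = 0.49310); the cluster is the binomial expansion (p + q)^4.
P(M) = 0.50690^4 = 0.066022
P(M+2) = 4 × 0.50690^3 × 0.49310^1 = 0.256899
P(M+4) = 6 × 0.50690^2 × 0.49310^2 = 0.374857
P(M+6) = 4 × 0.50690^1 × 0.49310^3 = 0.243101
P(M+8) = 0.49310^4 = 0.059121
The M+4 peak is largest (0.374857); scaling to 100 gives 17.61 : 68.53 : 100.00 : 64.85 : 15.77.

17.61 : 68.53 : 100.00 : 64.85 : 15.77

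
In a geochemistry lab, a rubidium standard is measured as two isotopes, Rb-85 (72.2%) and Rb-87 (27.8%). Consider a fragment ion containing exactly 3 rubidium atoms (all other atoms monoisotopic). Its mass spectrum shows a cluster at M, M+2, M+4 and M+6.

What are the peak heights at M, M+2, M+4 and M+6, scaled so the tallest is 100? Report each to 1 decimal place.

The 3 Rb atoms are independent, so intensities follow the terms of (0.722 + 0.278)^3.
P(M) = 0.722^3 = 0.376367
P(M+2) = 3 × 0.722^2 × 0.278^1 = 0.434751
P(M+4) = 3 × 0.722^1 × 0.278^2 = 0.167397
P(M+6) = 0.278^3 = 0.021485
The M+2 peak is largest (0.434751); scaling to 100 gives 86.6 : 100.0 : 38.5 : 4.9.

86.6 : 100.0 : 38.5 : 4.9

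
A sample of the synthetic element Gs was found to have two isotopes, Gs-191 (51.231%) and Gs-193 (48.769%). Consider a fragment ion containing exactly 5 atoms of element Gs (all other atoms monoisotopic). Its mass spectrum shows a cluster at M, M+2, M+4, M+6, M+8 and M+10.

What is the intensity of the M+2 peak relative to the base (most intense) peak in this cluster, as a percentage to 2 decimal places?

Term probabilities: M 0.0353, M+2 0.1680, M+4 0.3198, M+6 0.3044, M+8 0.1449, M+10 0.0276. Base peak = M+4.
P(M+4) = C(5,2) × 0.51231^3 × 0.48769^2 = 10 × 0.13446167 × 0.23784154 = 0.319806 (base)
P(M+2) = C(5,1) × 0.51231^4 × 0.48769^1 = 5 × 0.06888606 × 0.48769 = 0.167975
Relative intensity = 0.167975 / 0.319806 × 100 = 52.52

52.52%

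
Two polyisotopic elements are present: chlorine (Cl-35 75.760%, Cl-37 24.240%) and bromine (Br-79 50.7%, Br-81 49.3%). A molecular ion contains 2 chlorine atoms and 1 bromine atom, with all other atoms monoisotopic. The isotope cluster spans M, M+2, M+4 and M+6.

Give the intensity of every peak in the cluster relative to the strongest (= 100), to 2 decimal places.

Chlorine pattern (n=2): 0.57395776 : 0.36728448 : 0.05875776
Bromine pattern (n=1): 0.5070 : 0.4930
Convolve the two distributions (both contribute in 2-u steps):
  M: 0.57395776×0.5070 = 0.290997
  M+2: 0.57395776×0.4930 + 0.36728448×0.5070 = 0.469174
  M+4: 0.36728448×0.4930 + 0.05875776×0.5070 = 0.210861
  M+6: 0.05875776×0.4930 = 0.028968
Scale to base peak (0.469174) = 100: 62.02 : 100.00 : 44.94 : 6.17

62.02 : 100.00 : 44.94 : 6.17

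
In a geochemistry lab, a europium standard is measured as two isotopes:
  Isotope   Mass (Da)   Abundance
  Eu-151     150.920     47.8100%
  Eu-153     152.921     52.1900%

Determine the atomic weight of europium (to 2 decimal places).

151.96 Da

Weight each isotope mass by its fractional abundance: 0.478100 × 150.920 + 0.521900 × 152.921
= 72.1549 + 79.8095 = 151.9644 Da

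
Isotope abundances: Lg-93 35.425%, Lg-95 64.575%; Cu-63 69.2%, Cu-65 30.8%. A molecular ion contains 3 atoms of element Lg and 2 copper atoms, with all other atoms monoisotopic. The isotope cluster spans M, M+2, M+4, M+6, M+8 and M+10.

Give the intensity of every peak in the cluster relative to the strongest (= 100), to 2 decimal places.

Element Lg pattern (n=3): 0.04445592 : 0.24311144 : 0.44315938 : 0.26927327
Copper pattern (n=2): 0.478864 : 0.426272 : 0.094864
Convolve the two distributions (both contribute in 2-u steps):
  M: 0.04445592×0.478864 = 0.021288
  M+2: 0.04445592×0.426272 + 0.24311144×0.478864 = 0.135368
  M+4: 0.04445592×0.094864 + 0.24311144×0.426272 + 0.44315938×0.478864 = 0.320062
  M+6: 0.24311144×0.094864 + 0.44315938×0.426272 + 0.26927327×0.478864 = 0.340914
  M+8: 0.44315938×0.094864 + 0.26927327×0.426272 = 0.156824
  M+10: 0.26927327×0.094864 = 0.025544
Scale to base peak (0.340914) = 100: 6.24 : 39.71 : 93.88 : 100.00 : 46.00 : 7.49

6.24 : 39.71 : 93.88 : 100.00 : 46.00 : 7.49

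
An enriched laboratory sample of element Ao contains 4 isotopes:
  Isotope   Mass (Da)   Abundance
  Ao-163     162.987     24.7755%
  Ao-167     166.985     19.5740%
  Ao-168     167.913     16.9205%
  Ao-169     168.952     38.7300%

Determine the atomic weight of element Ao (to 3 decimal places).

Weight each isotope mass by its fractional abundance: 0.247755 × 162.987 + 0.195740 × 166.985 + 0.169205 × 167.913 + 0.387300 × 168.952
= 40.3808 + 32.6856 + 28.4117 + 65.4351 = 166.9132 Da

166.913 Da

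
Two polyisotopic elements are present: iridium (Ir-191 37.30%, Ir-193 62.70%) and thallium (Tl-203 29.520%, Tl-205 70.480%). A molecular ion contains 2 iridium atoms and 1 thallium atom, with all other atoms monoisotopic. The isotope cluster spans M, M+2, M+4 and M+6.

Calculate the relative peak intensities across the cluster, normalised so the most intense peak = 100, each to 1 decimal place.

Iridium pattern (n=2): 0.139129 : 0.467742 : 0.393129
Thallium pattern (n=1): 0.2952 : 0.7048
Convolve the two distributions (both contribute in 2-u steps):
  M: 0.139129×0.2952 = 0.041071
  M+2: 0.139129×0.7048 + 0.467742×0.2952 = 0.236136
  M+4: 0.467742×0.7048 + 0.393129×0.2952 = 0.445716
  M+6: 0.393129×0.7048 = 0.277077
Scale to base peak (0.445716) = 100: 9.2 : 53.0 : 100.0 : 62.2

9.2 : 53.0 : 100.0 : 62.2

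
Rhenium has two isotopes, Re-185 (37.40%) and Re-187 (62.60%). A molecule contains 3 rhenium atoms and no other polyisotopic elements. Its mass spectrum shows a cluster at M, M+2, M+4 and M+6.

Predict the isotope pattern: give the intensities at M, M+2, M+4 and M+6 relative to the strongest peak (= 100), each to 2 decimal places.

Expanding (0.3740 + 0.6260)^3:
P(M) = 0.3740^3 = 0.052314
P(M+2) = 3 × 0.3740^2 × 0.6260^1 = 0.262687
P(M+4) = 3 × 0.3740^1 × 0.6260^2 = 0.439685
P(M+6) = 0.6260^3 = 0.245314
The M+4 peak is largest (0.439685); scaling to 100 gives 11.90 : 59.74 : 100.00 : 55.79.

11.90 : 59.74 : 100.00 : 55.79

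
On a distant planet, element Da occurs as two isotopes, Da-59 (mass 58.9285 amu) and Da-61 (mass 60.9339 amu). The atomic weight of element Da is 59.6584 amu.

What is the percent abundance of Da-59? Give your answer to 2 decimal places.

Let x be the fractional abundance of Da-59; then Da-61 has abundance 1 − x.
58.9285·x + 60.9339·(1 − x) = 59.6584
(58.9285 − 60.9339)·x = 59.6584 − 60.9339
x = -1.2755 / -2.0054 = 0.63603 → 63.60% Da-59, 36.40% Da-61.

63.60%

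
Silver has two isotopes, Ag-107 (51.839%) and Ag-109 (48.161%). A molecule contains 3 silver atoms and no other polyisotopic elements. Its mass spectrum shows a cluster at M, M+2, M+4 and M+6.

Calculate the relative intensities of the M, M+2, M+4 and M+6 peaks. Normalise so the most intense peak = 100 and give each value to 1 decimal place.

35.9 : 100.0 : 92.9 : 28.8

The 3 Ag atoms are independent, so intensities follow the terms of (0.51839 + 0.48161)^3.
P(M) = 0.51839^3 = 0.139306
P(M+2) = 3 × 0.51839^2 × 0.48161^1 = 0.388267
P(M+4) = 3 × 0.51839^1 × 0.48161^2 = 0.360719
P(M+6) = 0.48161^3 = 0.111709
The M+2 peak is largest (0.388267); scaling to 100 gives 35.9 : 100.0 : 92.9 : 28.8.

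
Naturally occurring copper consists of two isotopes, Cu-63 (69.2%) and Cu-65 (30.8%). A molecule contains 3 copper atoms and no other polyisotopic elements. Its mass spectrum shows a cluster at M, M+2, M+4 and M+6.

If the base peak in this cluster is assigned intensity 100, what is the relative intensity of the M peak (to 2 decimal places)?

74.89

(0.692 + 0.308)^3 gives M 0.3314, M+2 0.4425, M+4 0.1969, M+6 0.0292; the largest is M+2.
P(M+2) = C(3,1) × 0.692^2 × 0.308^1 = 3 × 0.478864 × 0.3080 = 0.442470 (base)
P(M) = C(3,0) × 0.692^3 × 0.308^0 = 1 × 0.33137389 × 1.0000 = 0.331374
Relative intensity = 0.331374 / 0.442470 × 100 = 74.89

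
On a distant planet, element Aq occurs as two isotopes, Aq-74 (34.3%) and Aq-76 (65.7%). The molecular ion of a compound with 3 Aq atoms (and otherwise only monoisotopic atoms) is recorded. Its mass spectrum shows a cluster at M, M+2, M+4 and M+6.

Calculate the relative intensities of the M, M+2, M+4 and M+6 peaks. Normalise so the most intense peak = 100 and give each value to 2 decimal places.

Each Aq atom is independently Aq-74 (p = 0.343) or Aq-76 (q = 0.657); the cluster is the binomial expansion (p + q)^3.
P(M) = 0.343^3 = 0.040354
P(M+2) = 3 × 0.343^2 × 0.657^1 = 0.231886
P(M+4) = 3 × 0.343^1 × 0.657^2 = 0.444167
P(M+6) = 0.657^3 = 0.283593
The M+4 peak is largest (0.444167); scaling to 100 gives 9.09 : 52.21 : 100.00 : 63.85.

9.09 : 52.21 : 100.00 : 63.85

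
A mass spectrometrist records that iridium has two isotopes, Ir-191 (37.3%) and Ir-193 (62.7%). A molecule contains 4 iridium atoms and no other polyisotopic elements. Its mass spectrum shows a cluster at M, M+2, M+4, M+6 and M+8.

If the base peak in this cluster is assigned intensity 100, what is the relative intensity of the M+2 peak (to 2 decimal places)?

35.39

Term probabilities: M 0.0194, M+2 0.1302, M+4 0.3282, M+6 0.3678, M+8 0.1546. Base peak = M+6.
P(M+6) = C(4,3) × 0.373^1 × 0.627^3 = 4 × 0.3730 × 0.24649188 = 0.367766 (base)
P(M+2) = C(4,1) × 0.373^3 × 0.627^1 = 4 × 0.05189512 × 0.6270 = 0.130153
Relative intensity = 0.130153 / 0.367766 × 100 = 35.39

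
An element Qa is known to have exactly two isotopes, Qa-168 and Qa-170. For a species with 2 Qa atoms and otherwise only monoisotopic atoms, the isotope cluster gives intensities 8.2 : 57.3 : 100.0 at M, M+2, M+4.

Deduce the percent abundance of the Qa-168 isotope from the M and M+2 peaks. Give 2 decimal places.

22.25%

If p is the fraction of Qa that is Qa-168, then I(M+2)/I(M) = [C(2,1)·p^1·(1−p)] / p^2 = 2·(1−p)/p = 57.3/8.2 = 6.9878
(1−p)/p = 6.9878/2 = 3.4939  ⇒  p = 1/(1 + 3.4939) = 0.2225
Qa-168: 22.25%, Qa-170: 77.75%.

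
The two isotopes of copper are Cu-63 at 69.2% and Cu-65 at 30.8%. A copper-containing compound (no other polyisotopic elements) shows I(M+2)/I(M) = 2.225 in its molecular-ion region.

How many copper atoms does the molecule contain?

5

With n Cu atoms, P(M+2)/P(M) = C(n,1)·p^(n−1)q / p^n = n·q/p = n · 0.308/0.692.
n = 2.225 × 0.692/0.308 = 5.00 ≈ 5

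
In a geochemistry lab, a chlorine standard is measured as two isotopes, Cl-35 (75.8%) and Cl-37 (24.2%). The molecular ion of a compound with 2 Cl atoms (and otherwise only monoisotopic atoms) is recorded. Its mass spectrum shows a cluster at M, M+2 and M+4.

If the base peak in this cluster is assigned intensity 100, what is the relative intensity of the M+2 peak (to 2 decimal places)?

Binomial terms of (0.758 + 0.242)^2: M 0.5746, M+2 0.3669, M+4 0.0586 → M is the base peak.
P(M) = C(2,0) × 0.758^2 × 0.242^0 = 1 × 0.574564 × 1.0000 = 0.574564 (base)
P(M+2) = C(2,1) × 0.758^1 × 0.242^1 = 2 × 0.7580 × 0.2420 = 0.366872
Relative intensity = 0.366872 / 0.574564 × 100 = 63.85

63.85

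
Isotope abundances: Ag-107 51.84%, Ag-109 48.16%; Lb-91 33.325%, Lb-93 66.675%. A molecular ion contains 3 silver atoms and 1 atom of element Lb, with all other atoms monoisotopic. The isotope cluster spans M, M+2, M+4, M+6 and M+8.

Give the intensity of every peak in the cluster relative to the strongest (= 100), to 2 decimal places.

12.25 : 58.64 : 100.00 : 73.26 : 19.65

Silver pattern (n=3): 0.13931407 : 0.38827347 : 0.36071085 : 0.11170161
Element Lb pattern (n=1): 0.33325 : 0.66675
Convolve the two distributions (both contribute in 2-u steps):
  M: 0.13931407×0.33325 = 0.046426
  M+2: 0.13931407×0.66675 + 0.38827347×0.33325 = 0.222280
  M+4: 0.38827347×0.66675 + 0.36071085×0.33325 = 0.379088
  M+6: 0.36071085×0.66675 + 0.11170161×0.33325 = 0.277729
  M+8: 0.11170161×0.66675 = 0.074477
Scale to base peak (0.379088) = 100: 12.25 : 58.64 : 100.00 : 73.26 : 19.65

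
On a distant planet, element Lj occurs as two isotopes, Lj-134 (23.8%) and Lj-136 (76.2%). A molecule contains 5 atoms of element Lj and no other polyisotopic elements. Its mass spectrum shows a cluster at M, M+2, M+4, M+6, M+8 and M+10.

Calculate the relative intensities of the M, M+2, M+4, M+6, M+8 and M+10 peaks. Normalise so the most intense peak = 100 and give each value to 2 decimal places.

The 5 Lj atoms are independent, so intensities follow the terms of (0.238 + 0.762)^5.
P(M) = 0.238^5 = 0.000764
P(M+2) = 5 × 0.238^4 × 0.762^1 = 0.012225
P(M+4) = 10 × 0.238^3 × 0.762^2 = 0.078278
P(M+6) = 10 × 0.238^2 × 0.762^3 = 0.250622
P(M+8) = 5 × 0.238^1 × 0.762^4 = 0.401205
P(M+10) = 0.762^5 = 0.256906
The M+8 peak is largest (0.401205); scaling to 100 gives 0.19 : 3.05 : 19.51 : 62.47 : 100.00 : 64.03.

0.19 : 3.05 : 19.51 : 62.47 : 100.00 : 64.03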